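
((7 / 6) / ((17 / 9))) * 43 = 903 / 34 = 26.56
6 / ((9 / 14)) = 28 / 3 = 9.33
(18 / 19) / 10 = 9 / 95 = 0.09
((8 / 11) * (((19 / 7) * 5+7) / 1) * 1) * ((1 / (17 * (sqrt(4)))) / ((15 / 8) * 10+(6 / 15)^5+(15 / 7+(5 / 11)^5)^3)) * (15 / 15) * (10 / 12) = 111646451073472854000000 / 8789907882911667188027443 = 0.01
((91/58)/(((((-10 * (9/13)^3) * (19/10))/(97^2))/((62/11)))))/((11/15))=-291572537165/16201053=-17997.13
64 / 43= 1.49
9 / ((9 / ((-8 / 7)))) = -8 / 7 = -1.14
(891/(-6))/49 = -297/98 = -3.03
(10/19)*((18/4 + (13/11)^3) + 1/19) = 1568745/480491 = 3.26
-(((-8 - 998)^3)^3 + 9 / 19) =20050971857314398739629812215 / 19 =1055314308279705196822622000.00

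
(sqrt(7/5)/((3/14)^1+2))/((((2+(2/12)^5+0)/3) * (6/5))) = 0.67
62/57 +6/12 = 181/114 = 1.59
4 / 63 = 0.06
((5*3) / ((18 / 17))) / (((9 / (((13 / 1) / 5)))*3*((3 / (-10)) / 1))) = -1105 / 243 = -4.55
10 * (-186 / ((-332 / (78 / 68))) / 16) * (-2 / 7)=-18135 / 158032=-0.11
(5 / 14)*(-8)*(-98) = 280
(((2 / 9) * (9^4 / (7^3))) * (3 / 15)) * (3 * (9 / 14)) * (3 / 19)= 59049 / 228095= 0.26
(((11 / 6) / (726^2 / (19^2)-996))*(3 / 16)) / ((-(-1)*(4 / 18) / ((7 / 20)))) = 0.00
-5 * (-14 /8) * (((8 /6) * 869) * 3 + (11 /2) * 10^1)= 123585 /4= 30896.25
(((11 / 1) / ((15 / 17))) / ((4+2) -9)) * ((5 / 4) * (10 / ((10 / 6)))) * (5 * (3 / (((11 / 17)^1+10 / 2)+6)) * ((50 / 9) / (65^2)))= -1445 / 27378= -0.05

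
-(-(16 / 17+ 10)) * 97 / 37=18042 / 629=28.68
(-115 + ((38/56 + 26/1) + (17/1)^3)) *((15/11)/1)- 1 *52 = 182759/28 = 6527.11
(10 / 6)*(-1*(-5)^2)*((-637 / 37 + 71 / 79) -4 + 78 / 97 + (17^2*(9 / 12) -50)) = -20873076125 / 3402372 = -6134.86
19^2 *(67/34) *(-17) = -24187/2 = -12093.50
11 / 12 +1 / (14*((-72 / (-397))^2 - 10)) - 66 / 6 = -332875759 / 32989026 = -10.09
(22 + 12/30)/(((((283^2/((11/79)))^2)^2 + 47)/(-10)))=-102487/50078333844348286955194989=-0.00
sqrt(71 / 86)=sqrt(6106) / 86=0.91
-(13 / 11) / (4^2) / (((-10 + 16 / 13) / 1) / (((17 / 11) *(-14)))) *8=-20111 / 13794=-1.46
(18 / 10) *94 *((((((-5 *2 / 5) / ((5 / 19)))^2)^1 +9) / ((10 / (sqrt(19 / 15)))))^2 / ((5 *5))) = 7462517919 / 19531250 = 382.08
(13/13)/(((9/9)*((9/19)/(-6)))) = -38/3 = -12.67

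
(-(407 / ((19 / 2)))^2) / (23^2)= -3.47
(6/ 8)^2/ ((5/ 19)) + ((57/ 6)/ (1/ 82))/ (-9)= -60781/ 720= -84.42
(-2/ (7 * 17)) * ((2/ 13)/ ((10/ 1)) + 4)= -522/ 7735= -0.07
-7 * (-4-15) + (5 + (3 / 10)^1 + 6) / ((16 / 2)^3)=681073 / 5120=133.02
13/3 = 4.33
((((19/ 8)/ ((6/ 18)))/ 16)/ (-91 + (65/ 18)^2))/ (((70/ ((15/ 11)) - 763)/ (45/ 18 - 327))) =-8989299/ 3451389760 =-0.00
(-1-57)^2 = 3364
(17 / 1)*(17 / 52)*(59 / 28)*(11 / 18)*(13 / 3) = 187561 / 6048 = 31.01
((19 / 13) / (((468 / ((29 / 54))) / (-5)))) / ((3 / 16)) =-5510 / 123201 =-0.04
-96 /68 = -24 /17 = -1.41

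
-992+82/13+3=-12775/13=-982.69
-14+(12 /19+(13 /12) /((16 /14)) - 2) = -26303 /1824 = -14.42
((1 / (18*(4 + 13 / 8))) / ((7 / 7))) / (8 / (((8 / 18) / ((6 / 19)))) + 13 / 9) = 0.00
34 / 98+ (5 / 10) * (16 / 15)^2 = 10097 / 11025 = 0.92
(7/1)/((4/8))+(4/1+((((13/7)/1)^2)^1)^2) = 71779/2401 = 29.90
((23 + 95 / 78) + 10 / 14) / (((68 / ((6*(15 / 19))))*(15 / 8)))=27226 / 29393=0.93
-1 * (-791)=791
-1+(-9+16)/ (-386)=-393/ 386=-1.02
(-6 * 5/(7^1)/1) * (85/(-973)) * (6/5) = 0.45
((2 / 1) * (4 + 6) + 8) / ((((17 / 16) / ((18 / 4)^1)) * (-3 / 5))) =-3360 / 17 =-197.65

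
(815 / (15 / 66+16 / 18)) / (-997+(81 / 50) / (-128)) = -1032768000 / 1410174701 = -0.73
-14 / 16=-7 / 8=-0.88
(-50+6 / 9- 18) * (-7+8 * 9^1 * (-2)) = 30502 / 3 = 10167.33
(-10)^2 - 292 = -192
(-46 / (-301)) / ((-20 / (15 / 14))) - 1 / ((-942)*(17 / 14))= -0.01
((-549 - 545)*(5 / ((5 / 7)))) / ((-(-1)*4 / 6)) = -11487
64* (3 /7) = 192 /7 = 27.43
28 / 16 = 7 / 4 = 1.75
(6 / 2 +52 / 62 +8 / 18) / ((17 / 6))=1.51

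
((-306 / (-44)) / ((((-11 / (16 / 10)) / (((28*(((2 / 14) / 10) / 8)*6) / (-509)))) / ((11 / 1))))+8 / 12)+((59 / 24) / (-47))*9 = 31969979 / 157891800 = 0.20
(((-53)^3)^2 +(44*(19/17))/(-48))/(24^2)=4521529670107/117504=38479793.62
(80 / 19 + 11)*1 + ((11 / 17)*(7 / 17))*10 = 98151 / 5491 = 17.87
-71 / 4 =-17.75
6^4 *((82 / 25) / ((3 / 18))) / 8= 79704 / 25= 3188.16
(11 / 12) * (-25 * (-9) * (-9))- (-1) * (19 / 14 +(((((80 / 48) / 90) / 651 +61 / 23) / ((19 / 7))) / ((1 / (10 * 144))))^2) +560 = 823516580957657047 / 416226102012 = 1978531.81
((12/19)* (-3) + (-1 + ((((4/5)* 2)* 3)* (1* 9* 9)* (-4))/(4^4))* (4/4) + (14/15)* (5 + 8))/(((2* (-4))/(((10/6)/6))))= -7213/65664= -0.11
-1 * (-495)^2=-245025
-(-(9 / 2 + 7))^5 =6436343 / 32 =201135.72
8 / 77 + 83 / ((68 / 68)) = 6399 / 77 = 83.10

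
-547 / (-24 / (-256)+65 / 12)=-52512 / 529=-99.27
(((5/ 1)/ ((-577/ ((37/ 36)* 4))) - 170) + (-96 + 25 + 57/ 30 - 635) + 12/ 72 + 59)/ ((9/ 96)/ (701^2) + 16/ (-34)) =5656715405554336/ 3266360778825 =1731.81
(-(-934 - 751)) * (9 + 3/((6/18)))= 30330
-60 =-60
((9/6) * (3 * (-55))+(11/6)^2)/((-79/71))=624019/2844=219.42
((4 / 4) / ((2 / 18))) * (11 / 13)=99 / 13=7.62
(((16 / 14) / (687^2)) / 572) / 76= 1 / 17952756822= 0.00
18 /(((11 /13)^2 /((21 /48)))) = 10647 /968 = 11.00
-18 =-18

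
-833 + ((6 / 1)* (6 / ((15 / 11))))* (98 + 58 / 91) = 805817 / 455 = 1771.03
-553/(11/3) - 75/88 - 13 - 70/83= -1208913/7304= -165.51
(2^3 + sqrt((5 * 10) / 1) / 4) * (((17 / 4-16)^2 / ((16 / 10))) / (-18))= -11045 / 288-55225 * sqrt(2) / 9216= -46.83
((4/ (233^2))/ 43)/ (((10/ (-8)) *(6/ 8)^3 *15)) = -1024/ 4727214675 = -0.00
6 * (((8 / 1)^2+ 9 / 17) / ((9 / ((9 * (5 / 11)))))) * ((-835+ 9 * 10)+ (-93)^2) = 1391019.47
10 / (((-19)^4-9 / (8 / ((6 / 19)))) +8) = 760 / 9904977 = 0.00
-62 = -62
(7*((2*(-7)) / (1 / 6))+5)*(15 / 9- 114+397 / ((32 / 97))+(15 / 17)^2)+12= -17660093713 / 27744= -636537.40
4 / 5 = 0.80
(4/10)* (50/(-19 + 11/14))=-56/51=-1.10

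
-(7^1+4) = -11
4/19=0.21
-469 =-469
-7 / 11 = -0.64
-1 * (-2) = 2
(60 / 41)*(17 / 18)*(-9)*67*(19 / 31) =-649230 / 1271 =-510.80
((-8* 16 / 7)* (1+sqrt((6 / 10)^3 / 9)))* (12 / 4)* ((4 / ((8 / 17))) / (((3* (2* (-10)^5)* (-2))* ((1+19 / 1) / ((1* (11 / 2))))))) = -187 / 1750000-187* sqrt(15) / 43750000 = -0.00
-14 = -14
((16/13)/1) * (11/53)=176/689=0.26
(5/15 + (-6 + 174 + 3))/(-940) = -257/1410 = -0.18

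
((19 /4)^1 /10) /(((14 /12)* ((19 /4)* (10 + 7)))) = 3 /595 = 0.01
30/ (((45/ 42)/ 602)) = 16856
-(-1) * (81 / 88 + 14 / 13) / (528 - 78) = 0.00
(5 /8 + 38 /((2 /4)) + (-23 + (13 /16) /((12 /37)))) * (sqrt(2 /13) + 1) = 78.15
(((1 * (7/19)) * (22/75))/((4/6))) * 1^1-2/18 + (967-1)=4129868/4275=966.05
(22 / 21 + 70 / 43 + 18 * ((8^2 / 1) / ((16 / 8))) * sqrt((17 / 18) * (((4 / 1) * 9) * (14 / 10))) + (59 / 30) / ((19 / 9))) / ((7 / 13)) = 8045323 / 1200990 + 7488 * sqrt(1190) / 35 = 7386.95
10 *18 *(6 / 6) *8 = 1440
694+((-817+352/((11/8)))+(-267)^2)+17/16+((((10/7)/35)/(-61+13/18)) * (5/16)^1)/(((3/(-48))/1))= 12151063353/170128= 71423.07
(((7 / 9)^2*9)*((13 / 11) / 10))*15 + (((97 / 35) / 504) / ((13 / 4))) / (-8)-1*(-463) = 2384544733 / 5045040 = 472.65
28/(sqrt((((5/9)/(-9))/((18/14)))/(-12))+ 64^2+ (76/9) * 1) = 201071808/29474573753 -1512 * sqrt(105)/147372868765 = 0.01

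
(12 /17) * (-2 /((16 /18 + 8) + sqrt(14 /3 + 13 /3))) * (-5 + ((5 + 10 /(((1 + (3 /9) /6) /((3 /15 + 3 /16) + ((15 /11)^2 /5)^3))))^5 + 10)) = -76972188211308191712601032774886658680871788233 /10059843586319413198894526761174131108080768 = -7651.43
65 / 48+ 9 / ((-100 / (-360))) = 8101 / 240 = 33.75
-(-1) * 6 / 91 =6 / 91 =0.07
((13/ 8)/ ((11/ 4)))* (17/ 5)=221/ 110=2.01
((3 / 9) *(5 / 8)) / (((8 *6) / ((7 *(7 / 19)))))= 245 / 21888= 0.01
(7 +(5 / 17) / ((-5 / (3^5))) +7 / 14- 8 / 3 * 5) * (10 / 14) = -10265 / 714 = -14.38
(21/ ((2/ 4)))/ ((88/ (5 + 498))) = 10563/ 44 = 240.07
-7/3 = -2.33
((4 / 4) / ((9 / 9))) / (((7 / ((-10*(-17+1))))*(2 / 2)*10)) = 16 / 7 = 2.29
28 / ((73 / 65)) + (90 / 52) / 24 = 379655 / 15184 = 25.00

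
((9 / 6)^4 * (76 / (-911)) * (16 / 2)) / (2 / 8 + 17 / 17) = -12312 / 4555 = -2.70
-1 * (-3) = 3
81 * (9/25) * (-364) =-265356/25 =-10614.24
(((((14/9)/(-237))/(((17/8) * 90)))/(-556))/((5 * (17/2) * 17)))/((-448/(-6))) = 1/873984378600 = 0.00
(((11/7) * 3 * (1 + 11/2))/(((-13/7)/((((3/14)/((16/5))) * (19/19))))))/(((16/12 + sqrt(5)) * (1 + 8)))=165/3248 - 495 * sqrt(5)/12992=-0.03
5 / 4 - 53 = -207 / 4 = -51.75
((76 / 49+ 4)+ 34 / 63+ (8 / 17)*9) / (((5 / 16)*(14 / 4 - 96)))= -0.36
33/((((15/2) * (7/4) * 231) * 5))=0.00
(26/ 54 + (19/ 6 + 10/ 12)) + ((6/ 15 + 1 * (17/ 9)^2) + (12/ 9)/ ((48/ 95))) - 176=-267157/ 1620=-164.91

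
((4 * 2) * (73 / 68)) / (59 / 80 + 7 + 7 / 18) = 105120 / 99467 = 1.06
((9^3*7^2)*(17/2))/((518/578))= 25071039/74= 338797.82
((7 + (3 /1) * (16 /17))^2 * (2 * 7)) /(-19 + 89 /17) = -195223 /1989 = -98.15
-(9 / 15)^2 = -9 / 25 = -0.36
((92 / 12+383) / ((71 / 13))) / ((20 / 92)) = 350428 / 1065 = 329.04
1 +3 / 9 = 4 / 3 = 1.33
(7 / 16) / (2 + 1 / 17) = 17 / 80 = 0.21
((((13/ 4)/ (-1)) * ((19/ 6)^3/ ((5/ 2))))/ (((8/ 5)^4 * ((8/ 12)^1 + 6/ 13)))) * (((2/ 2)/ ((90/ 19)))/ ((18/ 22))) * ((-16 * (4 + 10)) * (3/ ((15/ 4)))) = 770848715/ 2985984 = 258.16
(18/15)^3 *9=1944/125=15.55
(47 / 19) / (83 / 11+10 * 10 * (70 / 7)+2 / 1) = 0.00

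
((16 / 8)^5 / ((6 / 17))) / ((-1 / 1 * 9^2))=-272 / 243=-1.12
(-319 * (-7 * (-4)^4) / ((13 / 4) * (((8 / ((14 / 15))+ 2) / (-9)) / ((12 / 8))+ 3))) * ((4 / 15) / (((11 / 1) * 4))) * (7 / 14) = 6547968 / 27235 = 240.42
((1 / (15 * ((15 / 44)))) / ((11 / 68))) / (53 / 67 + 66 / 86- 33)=-783632 / 20381175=-0.04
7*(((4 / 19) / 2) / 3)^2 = 28 / 3249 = 0.01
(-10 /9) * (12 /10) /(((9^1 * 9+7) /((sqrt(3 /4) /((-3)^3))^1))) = sqrt(3) /3564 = 0.00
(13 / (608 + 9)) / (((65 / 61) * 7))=61 / 21595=0.00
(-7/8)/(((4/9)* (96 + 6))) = -21/1088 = -0.02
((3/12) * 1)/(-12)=-1/48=-0.02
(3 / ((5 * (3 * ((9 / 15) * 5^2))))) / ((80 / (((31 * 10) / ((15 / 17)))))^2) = 277729 / 1080000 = 0.26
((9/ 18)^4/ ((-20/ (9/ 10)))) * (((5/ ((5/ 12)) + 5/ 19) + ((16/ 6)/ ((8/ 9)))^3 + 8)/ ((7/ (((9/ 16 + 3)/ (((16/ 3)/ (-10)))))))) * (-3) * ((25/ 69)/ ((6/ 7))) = -60615/ 376832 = -0.16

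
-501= -501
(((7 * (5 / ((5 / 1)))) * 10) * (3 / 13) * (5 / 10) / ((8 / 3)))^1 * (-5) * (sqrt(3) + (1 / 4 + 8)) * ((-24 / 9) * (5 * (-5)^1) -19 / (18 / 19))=-7046.22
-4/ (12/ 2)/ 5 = -2/ 15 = -0.13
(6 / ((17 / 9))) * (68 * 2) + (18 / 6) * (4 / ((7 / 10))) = 3144 / 7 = 449.14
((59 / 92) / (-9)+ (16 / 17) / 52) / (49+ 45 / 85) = -9727 / 9063288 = -0.00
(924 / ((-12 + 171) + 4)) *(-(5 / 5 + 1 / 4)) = -1155 / 163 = -7.09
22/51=0.43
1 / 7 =0.14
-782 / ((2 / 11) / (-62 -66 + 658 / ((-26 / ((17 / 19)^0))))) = 8571893 / 13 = 659376.38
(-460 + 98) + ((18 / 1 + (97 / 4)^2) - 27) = 3473 / 16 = 217.06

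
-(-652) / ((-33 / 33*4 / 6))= -978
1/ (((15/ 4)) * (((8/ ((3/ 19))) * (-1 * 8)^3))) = -1/ 97280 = -0.00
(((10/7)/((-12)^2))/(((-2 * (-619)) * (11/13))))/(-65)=-1/6863472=-0.00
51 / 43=1.19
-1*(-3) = 3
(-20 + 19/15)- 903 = -13826/15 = -921.73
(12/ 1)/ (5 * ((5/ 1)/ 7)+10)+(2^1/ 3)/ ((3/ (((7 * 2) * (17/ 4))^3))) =160093129/ 3420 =46810.86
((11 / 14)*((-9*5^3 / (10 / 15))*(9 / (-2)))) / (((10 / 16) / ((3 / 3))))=66825 / 7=9546.43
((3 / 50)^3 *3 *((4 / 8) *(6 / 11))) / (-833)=-243 / 1145375000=-0.00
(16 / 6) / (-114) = -4 / 171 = -0.02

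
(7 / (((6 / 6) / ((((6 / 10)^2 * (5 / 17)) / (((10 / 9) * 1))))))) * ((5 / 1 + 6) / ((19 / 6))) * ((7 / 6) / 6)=0.45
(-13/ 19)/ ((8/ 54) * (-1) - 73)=351/ 37525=0.01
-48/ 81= -16/ 27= -0.59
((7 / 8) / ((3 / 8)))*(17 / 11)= 119 / 33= 3.61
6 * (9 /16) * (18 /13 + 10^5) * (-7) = -122851701 /52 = -2362532.71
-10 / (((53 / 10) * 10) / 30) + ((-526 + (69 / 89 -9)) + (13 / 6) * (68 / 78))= -538.00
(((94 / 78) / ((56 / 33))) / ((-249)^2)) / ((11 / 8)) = 0.00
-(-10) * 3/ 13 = 30/ 13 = 2.31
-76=-76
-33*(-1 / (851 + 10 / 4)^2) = 44 / 971283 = 0.00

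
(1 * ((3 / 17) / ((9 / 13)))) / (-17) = -13 / 867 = -0.01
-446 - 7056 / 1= -7502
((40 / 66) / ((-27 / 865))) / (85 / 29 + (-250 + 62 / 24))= 2006800 / 25269057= 0.08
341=341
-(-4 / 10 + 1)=-3 / 5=-0.60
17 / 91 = 0.19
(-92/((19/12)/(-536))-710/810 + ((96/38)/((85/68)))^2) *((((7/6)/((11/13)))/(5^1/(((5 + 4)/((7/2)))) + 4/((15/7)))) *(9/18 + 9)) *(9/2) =481733.62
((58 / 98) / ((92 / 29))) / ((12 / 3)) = 841 / 18032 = 0.05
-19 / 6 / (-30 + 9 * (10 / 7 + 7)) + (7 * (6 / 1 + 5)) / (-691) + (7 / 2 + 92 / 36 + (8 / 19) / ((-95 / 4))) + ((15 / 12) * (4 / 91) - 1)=536916103834 / 109300697415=4.91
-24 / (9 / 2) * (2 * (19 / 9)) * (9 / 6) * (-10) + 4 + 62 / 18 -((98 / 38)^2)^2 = 353024138 / 1172889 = 300.99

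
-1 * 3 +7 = 4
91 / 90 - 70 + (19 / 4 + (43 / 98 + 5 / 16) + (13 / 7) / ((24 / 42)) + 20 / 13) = -26921779 / 458640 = -58.70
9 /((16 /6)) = 27 /8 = 3.38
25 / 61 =0.41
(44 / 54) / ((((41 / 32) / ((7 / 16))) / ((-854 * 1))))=-263032 / 1107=-237.61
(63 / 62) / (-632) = -63 / 39184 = -0.00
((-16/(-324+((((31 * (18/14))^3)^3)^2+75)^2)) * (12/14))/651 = -432935648303616893351677286792/85320427014810329796765345812842796142621553873897969906155372047941827230133530890044333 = -0.00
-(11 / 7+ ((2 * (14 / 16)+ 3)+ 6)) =-345 / 28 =-12.32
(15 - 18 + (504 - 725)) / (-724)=56 / 181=0.31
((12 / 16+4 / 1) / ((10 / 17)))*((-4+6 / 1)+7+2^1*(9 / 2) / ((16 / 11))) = 78489 / 640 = 122.64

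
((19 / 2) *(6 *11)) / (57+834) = 19 / 27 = 0.70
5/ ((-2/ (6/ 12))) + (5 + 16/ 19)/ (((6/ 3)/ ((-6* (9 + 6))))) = -20075/ 76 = -264.14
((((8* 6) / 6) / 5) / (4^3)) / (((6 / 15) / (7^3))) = 343 / 16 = 21.44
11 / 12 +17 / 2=113 / 12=9.42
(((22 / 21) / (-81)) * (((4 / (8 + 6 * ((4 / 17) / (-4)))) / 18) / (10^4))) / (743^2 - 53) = -187 / 2746414698300000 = -0.00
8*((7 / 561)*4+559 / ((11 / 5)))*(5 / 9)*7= 39920440 / 5049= 7906.60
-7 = -7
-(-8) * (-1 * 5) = -40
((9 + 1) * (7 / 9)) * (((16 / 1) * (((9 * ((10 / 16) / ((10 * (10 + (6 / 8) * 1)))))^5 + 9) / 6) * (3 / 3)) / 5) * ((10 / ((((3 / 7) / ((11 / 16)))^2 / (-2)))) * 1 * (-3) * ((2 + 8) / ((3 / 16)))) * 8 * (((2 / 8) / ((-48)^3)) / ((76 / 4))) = -0.29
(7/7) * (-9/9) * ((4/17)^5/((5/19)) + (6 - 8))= 14179114/7099285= 2.00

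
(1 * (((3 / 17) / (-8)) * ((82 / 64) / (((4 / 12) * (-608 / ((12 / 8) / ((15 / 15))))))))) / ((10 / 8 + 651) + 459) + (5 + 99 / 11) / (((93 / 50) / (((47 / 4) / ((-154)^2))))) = 246794793071 / 66176311111680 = 0.00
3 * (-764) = -2292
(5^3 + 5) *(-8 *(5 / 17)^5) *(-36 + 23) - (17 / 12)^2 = 5673661327 / 204459408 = 27.75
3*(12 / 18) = 2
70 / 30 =7 / 3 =2.33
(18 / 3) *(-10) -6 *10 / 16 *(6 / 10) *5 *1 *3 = -375 / 4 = -93.75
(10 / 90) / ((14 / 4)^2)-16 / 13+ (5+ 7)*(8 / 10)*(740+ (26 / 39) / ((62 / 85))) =1263886444 / 177723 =7111.55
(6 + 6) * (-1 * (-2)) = 24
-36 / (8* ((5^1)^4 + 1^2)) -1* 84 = -105177 / 1252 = -84.01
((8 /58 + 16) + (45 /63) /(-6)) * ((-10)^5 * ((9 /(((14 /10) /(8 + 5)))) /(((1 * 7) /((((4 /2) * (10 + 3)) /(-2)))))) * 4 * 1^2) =9892077000000 /9947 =994478435.71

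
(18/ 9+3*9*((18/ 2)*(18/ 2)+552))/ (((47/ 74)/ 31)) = 39211342/ 47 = 834283.87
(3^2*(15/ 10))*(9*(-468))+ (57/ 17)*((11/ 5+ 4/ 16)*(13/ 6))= -38654057/ 680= -56844.20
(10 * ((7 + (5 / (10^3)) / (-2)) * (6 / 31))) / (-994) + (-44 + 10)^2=1155.99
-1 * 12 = -12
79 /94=0.84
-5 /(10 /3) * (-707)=2121 /2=1060.50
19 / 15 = 1.27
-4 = -4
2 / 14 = 1 / 7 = 0.14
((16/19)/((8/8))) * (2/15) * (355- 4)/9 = 4.38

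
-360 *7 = -2520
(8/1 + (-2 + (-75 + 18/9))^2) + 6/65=366151/65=5633.09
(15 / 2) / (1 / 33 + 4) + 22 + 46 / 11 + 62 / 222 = 9198589 / 324786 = 28.32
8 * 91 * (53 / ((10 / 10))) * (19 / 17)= 733096 / 17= 43123.29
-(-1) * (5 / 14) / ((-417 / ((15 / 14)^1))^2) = 125 / 53016824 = 0.00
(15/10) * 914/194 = 7.07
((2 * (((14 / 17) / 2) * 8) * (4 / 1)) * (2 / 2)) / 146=224 / 1241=0.18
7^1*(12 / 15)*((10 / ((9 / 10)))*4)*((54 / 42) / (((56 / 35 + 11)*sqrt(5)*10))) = 32*sqrt(5) / 63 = 1.14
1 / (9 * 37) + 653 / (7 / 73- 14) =-46.96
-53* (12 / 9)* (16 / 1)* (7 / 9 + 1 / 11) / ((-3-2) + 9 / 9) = 72928 / 297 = 245.55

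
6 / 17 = 0.35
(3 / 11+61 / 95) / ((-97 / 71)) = -67876 / 101365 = -0.67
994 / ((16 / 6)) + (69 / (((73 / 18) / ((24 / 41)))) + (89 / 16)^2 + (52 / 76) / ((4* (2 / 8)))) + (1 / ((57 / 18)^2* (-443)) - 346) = 8373334808275 / 122534281984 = 68.33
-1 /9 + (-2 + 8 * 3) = 197 /9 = 21.89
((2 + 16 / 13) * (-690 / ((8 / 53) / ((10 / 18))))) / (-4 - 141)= 56.58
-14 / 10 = -7 / 5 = -1.40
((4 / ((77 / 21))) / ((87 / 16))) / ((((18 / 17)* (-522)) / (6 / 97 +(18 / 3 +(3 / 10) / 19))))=-0.00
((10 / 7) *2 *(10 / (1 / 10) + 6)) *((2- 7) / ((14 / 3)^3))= -35775 / 2401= -14.90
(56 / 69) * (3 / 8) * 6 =42 / 23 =1.83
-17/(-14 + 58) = -17/44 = -0.39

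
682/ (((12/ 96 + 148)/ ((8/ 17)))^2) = 2793472/ 405821025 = 0.01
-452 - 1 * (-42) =-410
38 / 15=2.53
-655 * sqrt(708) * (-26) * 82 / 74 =1396460 * sqrt(177) / 37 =502126.81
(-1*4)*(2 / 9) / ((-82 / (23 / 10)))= 0.02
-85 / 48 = -1.77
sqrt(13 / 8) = sqrt(26) / 4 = 1.27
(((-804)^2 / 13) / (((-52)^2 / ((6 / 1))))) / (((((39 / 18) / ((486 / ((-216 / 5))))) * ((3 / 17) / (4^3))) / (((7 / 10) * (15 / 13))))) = -62308038240 / 371293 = -167813.66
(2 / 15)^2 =4 / 225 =0.02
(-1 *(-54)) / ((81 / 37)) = 74 / 3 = 24.67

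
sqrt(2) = 1.41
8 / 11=0.73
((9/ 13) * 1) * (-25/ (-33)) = 75/ 143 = 0.52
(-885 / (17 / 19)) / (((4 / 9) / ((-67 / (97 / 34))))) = 10139445 / 194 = 52265.18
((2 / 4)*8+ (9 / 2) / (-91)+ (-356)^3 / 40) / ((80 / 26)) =-1026431269 / 2800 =-366582.60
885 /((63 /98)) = 4130 /3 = 1376.67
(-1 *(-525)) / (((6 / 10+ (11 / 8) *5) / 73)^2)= 4476360000 / 89401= 50070.58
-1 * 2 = -2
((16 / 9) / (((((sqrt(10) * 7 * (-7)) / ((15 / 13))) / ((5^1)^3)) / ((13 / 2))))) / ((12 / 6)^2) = -125 * sqrt(10) / 147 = -2.69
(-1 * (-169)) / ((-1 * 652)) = -169 / 652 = -0.26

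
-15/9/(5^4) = -1/375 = -0.00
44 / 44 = 1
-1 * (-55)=55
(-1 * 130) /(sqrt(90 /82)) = -26 * sqrt(205) /3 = -124.09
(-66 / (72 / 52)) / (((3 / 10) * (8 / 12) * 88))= -65 / 24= -2.71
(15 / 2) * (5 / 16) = 75 / 32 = 2.34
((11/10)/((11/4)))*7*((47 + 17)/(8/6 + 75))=2688/1145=2.35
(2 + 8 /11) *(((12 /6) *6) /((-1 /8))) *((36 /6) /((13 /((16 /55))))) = -55296 /1573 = -35.15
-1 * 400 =-400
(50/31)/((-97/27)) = -1350/3007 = -0.45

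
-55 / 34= -1.62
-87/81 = -29/27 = -1.07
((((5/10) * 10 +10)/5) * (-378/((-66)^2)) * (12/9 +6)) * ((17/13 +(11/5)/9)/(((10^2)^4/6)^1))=-1589/8937500000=-0.00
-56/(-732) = 14/183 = 0.08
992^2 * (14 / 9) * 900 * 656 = 903764377600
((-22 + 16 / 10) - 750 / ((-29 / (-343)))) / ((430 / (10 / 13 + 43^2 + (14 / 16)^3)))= -1984819997973 / 51875200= -38261.44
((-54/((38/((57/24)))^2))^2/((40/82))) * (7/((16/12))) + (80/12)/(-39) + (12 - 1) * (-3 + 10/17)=-68359973399/2607022080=-26.22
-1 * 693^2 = -480249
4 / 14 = 2 / 7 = 0.29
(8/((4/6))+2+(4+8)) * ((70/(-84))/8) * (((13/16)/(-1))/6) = 0.37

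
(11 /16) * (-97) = -1067 /16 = -66.69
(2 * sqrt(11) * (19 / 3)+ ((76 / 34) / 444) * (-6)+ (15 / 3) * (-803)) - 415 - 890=-3346299 / 629+ 38 * sqrt(11) / 3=-5278.02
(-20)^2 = 400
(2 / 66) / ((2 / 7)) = 7 / 66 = 0.11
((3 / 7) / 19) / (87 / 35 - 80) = -0.00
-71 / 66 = -1.08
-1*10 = -10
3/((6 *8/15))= 15/16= 0.94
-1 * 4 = -4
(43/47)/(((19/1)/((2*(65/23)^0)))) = 86/893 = 0.10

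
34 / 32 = 17 / 16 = 1.06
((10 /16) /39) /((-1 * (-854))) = 5 /266448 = 0.00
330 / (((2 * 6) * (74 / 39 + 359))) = 429 / 5630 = 0.08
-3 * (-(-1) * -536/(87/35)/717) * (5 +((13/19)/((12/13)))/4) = 11089505/2370402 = 4.68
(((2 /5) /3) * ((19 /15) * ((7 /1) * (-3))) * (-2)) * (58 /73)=30856 /5475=5.64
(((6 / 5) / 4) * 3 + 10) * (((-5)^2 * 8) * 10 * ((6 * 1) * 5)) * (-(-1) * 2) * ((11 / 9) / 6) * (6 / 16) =299750 / 3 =99916.67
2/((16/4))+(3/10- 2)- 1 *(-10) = 44/5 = 8.80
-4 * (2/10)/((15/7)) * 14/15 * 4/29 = -1568/32625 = -0.05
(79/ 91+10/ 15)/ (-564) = -0.00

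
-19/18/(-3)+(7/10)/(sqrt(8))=7 * sqrt(2)/40+19/54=0.60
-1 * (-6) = 6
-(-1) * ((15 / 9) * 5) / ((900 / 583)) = 583 / 108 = 5.40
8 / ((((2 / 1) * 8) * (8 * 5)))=1 / 80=0.01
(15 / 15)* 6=6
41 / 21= 1.95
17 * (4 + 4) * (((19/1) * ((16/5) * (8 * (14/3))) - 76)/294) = 2237744/2205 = 1014.85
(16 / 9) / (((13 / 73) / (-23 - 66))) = -888.48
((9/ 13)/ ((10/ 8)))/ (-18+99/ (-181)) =-724/ 24245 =-0.03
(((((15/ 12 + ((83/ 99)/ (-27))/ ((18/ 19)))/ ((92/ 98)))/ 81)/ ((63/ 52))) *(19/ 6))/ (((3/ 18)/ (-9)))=-202519499/ 89636382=-2.26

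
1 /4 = 0.25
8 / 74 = 4 / 37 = 0.11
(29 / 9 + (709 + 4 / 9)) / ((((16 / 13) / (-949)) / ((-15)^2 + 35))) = -857236445 / 6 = -142872740.83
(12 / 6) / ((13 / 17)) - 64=-798 / 13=-61.38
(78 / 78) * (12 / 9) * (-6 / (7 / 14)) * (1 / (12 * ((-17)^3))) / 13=4 / 191607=0.00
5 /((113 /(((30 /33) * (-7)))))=-350 /1243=-0.28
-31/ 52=-0.60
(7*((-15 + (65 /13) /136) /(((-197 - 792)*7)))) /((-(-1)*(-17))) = -2035 /2286568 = -0.00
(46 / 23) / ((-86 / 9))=-9 / 43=-0.21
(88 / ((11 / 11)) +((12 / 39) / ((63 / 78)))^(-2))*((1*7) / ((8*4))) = 42511 / 2048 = 20.76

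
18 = 18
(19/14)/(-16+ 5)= -19/154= -0.12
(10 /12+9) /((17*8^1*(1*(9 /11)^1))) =649 /7344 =0.09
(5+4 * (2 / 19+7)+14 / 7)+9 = 844 / 19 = 44.42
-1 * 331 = -331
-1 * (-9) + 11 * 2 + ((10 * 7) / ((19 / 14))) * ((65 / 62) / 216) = 1987897 / 63612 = 31.25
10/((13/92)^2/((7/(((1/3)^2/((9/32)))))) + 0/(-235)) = 1499715/169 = 8874.05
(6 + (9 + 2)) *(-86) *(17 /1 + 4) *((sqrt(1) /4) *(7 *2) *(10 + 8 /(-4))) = -859656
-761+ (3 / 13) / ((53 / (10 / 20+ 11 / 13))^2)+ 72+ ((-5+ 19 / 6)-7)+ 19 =-50271993433 / 74056476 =-678.83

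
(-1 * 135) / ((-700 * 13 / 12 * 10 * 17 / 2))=81 / 38675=0.00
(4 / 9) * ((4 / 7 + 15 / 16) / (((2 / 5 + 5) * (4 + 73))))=845 / 523908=0.00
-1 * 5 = -5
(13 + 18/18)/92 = 7/46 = 0.15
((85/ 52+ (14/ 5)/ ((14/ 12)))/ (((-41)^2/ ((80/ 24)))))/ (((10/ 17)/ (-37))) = -659821/ 1311180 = -0.50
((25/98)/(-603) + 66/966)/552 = 92287/750257424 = 0.00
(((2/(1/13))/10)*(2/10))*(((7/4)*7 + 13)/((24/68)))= 22321/600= 37.20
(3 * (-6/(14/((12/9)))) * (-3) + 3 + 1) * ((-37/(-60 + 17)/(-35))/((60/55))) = -6512/31605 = -0.21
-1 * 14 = -14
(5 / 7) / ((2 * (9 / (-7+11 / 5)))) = -4 / 21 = -0.19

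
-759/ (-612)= 253/ 204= 1.24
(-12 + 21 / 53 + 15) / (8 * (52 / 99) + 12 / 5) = 22275 / 43301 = 0.51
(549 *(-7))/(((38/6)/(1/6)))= -101.13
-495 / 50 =-9.90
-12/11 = -1.09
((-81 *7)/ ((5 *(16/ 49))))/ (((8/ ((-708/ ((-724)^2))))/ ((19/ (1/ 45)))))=840908061/ 16773632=50.13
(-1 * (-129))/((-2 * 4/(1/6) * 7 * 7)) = -43/784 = -0.05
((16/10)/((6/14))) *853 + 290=3474.53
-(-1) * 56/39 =56/39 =1.44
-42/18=-7/3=-2.33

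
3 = 3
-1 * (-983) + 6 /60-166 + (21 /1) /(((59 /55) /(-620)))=-6678911 /590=-11320.19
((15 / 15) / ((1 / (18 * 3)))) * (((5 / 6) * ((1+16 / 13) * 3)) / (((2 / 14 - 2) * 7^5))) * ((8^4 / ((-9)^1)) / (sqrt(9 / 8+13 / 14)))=712704 * sqrt(1610) / 9332687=3.06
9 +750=759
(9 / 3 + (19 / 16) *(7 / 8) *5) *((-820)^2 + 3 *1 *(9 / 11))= 7758851923 / 1408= 5510548.24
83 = 83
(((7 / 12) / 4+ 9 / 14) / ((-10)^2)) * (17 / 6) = 901 / 40320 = 0.02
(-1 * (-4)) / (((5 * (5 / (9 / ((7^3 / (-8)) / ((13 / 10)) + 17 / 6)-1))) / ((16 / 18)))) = -195424 / 1058175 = -0.18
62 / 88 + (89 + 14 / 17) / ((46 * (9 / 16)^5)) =35.38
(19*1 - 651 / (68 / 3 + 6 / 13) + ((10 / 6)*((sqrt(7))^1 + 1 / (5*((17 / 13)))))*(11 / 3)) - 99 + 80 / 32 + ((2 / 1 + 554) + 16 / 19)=55*sqrt(7) / 9 + 592767278 / 1311057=468.30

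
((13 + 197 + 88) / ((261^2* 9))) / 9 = 298 / 5517801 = 0.00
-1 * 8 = -8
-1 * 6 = -6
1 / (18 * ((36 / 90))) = 5 / 36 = 0.14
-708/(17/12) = -8496/17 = -499.76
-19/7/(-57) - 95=-1994/21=-94.95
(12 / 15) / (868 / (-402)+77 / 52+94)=41808 / 4876985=0.01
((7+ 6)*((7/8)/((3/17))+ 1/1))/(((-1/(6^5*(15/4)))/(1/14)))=-2258685/14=-161334.64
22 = 22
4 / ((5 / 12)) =48 / 5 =9.60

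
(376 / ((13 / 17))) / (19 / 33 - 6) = -210936 / 2327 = -90.65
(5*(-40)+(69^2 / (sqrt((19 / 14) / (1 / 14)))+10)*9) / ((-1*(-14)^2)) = 55 / 98-42849*sqrt(19) / 3724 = -49.59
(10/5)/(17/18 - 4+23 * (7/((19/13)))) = 684/36629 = 0.02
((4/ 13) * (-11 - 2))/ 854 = -2/ 427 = -0.00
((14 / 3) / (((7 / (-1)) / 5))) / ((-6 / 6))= 10 / 3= 3.33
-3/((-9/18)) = 6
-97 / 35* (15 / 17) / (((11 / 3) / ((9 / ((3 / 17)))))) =-2619 / 77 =-34.01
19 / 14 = 1.36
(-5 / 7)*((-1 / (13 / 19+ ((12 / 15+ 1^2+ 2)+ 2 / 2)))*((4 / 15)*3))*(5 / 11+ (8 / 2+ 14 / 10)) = 3496 / 5731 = 0.61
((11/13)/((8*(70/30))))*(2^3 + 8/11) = 36/91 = 0.40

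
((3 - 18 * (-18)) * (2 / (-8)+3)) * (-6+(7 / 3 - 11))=-13189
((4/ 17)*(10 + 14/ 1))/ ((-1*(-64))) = 3/ 34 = 0.09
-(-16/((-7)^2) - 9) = 457/49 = 9.33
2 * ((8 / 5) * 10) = 32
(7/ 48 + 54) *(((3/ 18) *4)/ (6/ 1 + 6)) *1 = 2599/ 864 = 3.01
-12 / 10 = -6 / 5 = -1.20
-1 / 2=-0.50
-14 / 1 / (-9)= 14 / 9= 1.56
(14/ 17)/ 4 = 7/ 34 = 0.21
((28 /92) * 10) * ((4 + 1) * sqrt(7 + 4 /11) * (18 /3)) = 18900 * sqrt(11) /253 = 247.76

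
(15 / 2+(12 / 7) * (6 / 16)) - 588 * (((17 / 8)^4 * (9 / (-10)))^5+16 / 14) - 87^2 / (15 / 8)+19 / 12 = 740842582349001522205192890385063 / 605283789918594662400000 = 1223959066.29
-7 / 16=-0.44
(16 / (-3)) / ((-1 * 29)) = 16 / 87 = 0.18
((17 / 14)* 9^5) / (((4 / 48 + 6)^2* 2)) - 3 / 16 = 578095899 / 596848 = 968.58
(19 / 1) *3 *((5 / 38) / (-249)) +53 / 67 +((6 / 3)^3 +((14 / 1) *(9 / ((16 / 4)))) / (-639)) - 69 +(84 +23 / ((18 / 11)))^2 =1222274997343 / 127925244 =9554.60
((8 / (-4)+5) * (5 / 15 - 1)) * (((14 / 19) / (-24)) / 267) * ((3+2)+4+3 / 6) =7 / 3204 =0.00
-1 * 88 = -88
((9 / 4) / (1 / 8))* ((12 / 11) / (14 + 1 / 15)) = 3240 / 2321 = 1.40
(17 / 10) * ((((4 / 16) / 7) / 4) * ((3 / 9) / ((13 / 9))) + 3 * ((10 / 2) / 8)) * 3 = 139383 / 14560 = 9.57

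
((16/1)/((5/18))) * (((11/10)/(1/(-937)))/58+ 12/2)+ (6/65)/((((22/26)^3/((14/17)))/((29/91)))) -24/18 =-33430148624/49213725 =-679.29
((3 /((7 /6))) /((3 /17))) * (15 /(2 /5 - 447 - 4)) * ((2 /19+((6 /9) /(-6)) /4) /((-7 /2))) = 22525 /2097543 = 0.01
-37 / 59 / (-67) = 37 / 3953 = 0.01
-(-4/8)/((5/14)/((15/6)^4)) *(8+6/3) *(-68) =-74375/2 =-37187.50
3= 3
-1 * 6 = -6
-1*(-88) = 88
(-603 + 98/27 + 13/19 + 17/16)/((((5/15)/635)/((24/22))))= -1241970.62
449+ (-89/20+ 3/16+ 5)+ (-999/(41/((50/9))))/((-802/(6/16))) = 591613989/1315280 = 449.80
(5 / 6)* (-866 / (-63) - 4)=1535 / 189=8.12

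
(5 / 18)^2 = 25 / 324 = 0.08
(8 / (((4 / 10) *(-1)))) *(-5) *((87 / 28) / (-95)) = -435 / 133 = -3.27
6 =6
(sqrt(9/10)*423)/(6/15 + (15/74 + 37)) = 46953*sqrt(10)/13913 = 10.67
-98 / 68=-49 / 34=-1.44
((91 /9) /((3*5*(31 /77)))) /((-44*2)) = -637 /33480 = -0.02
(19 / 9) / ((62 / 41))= 779 / 558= 1.40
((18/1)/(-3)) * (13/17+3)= -384/17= -22.59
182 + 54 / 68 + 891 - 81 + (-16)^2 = 1248.79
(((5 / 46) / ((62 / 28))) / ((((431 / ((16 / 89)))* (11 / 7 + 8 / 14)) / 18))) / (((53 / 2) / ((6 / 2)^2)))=84672 / 1449548251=0.00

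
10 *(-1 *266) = -2660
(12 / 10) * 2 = 12 / 5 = 2.40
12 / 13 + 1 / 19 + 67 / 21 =21610 / 5187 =4.17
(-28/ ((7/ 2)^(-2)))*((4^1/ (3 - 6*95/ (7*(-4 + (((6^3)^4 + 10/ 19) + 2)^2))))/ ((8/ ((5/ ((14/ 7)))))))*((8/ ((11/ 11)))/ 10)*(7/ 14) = -205352207835901789475659/ 3592166900919564809901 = -57.17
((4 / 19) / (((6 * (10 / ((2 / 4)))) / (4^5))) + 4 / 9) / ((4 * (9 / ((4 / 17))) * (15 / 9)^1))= 0.01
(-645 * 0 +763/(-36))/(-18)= 763/648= 1.18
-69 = -69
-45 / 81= -0.56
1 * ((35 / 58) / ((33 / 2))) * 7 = 245 / 957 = 0.26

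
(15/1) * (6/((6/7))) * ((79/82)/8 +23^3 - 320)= 816029655/656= 1243947.64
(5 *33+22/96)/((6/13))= 103103/288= 358.00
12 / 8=3 / 2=1.50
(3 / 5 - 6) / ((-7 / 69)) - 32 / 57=105071 / 1995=52.67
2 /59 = 0.03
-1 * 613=-613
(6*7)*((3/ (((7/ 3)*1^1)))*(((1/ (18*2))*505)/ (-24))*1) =-31.56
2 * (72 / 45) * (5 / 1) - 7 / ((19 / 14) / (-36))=3832 / 19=201.68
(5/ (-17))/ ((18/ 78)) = -65/ 51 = -1.27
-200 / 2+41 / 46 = -4559 / 46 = -99.11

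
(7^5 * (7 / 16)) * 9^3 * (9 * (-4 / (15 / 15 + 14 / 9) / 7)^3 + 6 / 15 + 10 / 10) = 6965188.71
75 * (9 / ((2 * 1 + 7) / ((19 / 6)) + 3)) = 4275 / 37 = 115.54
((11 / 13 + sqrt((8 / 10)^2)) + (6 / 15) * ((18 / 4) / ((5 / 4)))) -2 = 353 / 325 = 1.09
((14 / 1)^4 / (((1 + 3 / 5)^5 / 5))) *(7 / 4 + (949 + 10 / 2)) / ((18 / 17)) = 2438177984375 / 147456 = 16534952.69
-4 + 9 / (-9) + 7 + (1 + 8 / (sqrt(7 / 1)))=3 + 8*sqrt(7) / 7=6.02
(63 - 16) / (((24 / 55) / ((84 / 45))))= 3619 / 18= 201.06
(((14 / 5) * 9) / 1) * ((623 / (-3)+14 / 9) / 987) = -742 / 141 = -5.26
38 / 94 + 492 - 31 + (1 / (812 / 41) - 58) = 15397447 / 38164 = 403.45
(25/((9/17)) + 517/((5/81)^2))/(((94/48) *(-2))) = -34654.14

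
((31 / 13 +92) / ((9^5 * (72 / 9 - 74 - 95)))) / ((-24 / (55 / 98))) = 22495 / 96894212688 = 0.00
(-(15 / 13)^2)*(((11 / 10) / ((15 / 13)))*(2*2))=-66 / 13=-5.08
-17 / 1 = -17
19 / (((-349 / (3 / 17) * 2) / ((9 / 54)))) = -19 / 23732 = -0.00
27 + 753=780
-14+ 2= -12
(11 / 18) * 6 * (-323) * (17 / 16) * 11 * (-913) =606607243 / 48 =12637650.90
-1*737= -737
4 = 4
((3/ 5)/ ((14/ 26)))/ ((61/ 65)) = 507/ 427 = 1.19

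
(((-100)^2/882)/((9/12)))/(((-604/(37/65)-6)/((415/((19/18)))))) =-5.57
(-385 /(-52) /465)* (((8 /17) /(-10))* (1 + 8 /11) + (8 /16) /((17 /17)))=0.01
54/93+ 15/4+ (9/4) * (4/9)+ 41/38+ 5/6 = 51193/7068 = 7.24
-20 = -20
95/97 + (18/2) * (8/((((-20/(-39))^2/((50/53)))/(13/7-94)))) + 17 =-855805261/35987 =-23780.96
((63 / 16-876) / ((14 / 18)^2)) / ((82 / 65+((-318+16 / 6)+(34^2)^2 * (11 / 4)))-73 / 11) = -2424263985 / 6179506863824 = -0.00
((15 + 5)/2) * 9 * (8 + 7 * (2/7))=900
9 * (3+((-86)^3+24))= -5724261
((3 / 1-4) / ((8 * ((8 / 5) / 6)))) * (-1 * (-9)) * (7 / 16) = -945 / 512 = -1.85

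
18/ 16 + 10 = 89/ 8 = 11.12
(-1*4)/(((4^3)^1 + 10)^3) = -0.00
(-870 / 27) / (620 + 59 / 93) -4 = -701618 / 173157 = -4.05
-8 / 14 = -4 / 7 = -0.57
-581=-581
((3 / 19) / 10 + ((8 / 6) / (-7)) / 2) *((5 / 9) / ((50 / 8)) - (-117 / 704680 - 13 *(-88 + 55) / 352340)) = -7063711 / 1012202352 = -0.01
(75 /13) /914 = 75 /11882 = 0.01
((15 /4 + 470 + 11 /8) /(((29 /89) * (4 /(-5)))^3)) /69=-111649465375 /287204864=-388.75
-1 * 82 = -82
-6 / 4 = -3 / 2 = -1.50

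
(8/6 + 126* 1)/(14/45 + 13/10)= 2292/29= 79.03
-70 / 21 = -10 / 3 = -3.33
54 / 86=27 / 43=0.63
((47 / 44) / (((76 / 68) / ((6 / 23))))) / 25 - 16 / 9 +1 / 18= -1851926 / 1081575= -1.71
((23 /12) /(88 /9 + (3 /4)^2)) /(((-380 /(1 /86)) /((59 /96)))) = -1357 /389284160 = -0.00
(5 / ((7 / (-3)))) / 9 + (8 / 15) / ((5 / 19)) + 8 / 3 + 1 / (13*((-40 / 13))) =18607 / 4200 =4.43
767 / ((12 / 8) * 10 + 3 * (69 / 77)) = 59059 / 1362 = 43.36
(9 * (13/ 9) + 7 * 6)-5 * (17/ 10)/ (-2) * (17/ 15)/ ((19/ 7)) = 64723/ 1140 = 56.77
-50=-50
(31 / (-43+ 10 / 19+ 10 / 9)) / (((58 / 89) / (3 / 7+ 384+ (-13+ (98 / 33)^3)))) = -2621693310512 / 5733225267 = -457.28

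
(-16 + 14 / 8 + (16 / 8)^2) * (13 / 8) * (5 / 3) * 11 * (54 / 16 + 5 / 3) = -3547115 / 2304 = -1539.55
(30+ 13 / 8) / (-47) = -253 / 376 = -0.67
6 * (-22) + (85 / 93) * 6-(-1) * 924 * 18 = 511670 / 31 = 16505.48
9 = 9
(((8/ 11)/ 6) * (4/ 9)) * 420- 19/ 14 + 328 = 484087/ 1386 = 349.27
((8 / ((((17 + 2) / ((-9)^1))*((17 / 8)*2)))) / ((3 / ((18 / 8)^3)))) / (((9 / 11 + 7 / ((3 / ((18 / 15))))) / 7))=-841995 / 128554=-6.55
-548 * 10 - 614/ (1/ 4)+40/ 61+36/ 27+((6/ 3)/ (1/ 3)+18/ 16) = -11604961/ 1464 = -7926.89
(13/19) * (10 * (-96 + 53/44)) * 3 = -813345/418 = -1945.80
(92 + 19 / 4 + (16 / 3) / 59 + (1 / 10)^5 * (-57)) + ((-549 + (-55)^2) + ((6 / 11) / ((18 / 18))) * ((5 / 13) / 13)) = 84658024469549 / 32904300000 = 2572.86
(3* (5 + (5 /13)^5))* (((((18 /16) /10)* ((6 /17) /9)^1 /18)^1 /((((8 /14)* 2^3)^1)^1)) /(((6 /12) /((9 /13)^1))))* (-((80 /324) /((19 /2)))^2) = -32542825 /43189060922514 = -0.00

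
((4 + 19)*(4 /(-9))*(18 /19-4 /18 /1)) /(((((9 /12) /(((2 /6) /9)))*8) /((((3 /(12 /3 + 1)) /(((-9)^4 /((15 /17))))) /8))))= -713 /1544898987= -0.00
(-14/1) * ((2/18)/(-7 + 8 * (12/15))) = 70/27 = 2.59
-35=-35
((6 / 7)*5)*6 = 180 / 7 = 25.71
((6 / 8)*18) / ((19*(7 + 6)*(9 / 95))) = 15 / 26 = 0.58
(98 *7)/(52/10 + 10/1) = 1715/38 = 45.13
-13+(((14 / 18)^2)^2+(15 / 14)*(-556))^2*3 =747606611155210 / 703096443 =1063305.92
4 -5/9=31/9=3.44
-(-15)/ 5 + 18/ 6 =6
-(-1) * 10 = 10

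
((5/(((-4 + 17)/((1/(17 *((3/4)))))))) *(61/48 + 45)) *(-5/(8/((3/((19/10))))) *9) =-832875/67184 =-12.40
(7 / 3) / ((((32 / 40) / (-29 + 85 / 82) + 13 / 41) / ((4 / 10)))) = 188026 / 58113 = 3.24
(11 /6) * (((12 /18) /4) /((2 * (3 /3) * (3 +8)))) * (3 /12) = 1 /288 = 0.00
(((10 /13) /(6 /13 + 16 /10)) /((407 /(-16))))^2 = 160000 /743598361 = 0.00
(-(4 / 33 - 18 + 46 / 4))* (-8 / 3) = -1684 / 99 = -17.01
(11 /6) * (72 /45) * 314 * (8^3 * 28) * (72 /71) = 4753588224 /355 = 13390389.36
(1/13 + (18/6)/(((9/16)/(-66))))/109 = -4575/1417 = -3.23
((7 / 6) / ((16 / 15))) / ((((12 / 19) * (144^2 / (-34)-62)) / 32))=-11305 / 137064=-0.08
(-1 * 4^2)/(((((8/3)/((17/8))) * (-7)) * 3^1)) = 17/28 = 0.61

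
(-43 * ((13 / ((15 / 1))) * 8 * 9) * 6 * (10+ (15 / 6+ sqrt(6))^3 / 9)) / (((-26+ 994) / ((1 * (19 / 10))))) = -2559661 / 4840 - 95589 * sqrt(6) / 1100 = -741.71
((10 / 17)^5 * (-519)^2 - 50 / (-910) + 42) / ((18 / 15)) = 12283094463695 / 775241922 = 15844.21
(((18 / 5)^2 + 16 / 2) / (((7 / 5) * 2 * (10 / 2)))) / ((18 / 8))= 0.67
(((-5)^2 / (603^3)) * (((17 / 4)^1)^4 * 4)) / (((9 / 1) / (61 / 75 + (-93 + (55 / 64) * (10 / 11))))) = -18322252333 / 12123992328192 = -0.00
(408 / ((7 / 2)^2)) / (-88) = -204 / 539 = -0.38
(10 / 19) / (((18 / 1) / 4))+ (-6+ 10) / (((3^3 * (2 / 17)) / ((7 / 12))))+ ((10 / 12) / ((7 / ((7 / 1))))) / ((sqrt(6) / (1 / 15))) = sqrt(6) / 108+ 2621 / 3078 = 0.87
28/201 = 0.14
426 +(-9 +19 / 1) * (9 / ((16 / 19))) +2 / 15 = 63961 / 120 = 533.01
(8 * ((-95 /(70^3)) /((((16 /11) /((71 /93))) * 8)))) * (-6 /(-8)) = -14839 /136102400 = -0.00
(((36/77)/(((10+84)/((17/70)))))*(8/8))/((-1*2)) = -153/253330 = -0.00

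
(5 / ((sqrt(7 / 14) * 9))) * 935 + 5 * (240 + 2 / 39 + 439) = 4675 * sqrt(2) / 9 + 132415 / 39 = 4129.86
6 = 6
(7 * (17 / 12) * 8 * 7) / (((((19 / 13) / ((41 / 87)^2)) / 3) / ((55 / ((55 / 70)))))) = 17721.15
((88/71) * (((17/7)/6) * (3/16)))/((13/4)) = 187/6461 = 0.03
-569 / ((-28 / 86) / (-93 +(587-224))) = 3303045 / 7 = 471863.57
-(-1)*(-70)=-70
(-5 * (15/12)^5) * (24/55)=-9375/1408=-6.66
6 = 6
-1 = -1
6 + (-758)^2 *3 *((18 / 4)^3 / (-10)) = -314142747 / 20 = -15707137.35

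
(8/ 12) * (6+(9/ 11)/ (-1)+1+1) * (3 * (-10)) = -1580/ 11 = -143.64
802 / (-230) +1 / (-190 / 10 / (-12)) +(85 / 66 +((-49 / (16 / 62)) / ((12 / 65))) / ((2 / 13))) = -30857477993 / 4614720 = -6686.75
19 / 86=0.22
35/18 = 1.94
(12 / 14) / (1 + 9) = 3 / 35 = 0.09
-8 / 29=-0.28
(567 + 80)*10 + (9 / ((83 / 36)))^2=44676806 / 6889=6485.24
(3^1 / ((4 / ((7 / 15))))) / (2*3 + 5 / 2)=7 / 170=0.04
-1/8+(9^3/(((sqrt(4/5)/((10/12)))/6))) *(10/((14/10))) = -1/8+91125 *sqrt(5)/7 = 29108.69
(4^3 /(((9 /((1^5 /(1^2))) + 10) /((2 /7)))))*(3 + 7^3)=44288 /133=332.99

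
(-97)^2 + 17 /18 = 169379 /18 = 9409.94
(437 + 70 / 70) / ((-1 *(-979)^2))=-438 / 958441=-0.00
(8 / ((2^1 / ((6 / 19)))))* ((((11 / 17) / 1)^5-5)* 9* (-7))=10490609808 / 26977283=388.87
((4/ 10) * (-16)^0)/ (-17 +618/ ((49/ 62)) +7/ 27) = 1323/ 2530960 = 0.00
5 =5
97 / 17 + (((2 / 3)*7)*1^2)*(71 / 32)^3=47359153 / 835584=56.68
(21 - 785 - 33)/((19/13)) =-10361/19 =-545.32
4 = 4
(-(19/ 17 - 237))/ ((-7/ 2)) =-8020/ 119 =-67.39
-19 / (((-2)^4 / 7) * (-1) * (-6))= -133 / 96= -1.39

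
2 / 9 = 0.22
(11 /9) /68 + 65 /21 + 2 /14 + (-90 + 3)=-358759 /4284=-83.74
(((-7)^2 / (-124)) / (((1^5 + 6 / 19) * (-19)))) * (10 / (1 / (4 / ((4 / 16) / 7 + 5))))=2744 / 21855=0.13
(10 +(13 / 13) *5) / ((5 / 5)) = 15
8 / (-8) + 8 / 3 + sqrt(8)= 5 / 3 + 2 * sqrt(2)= 4.50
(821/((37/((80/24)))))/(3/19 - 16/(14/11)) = -1091930/183261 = -5.96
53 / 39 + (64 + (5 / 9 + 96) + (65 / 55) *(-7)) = 197737 / 1287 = 153.64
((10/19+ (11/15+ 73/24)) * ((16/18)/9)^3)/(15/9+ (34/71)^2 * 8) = 1054657856/891076867785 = 0.00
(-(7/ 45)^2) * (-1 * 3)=49/ 675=0.07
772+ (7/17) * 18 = 13250/17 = 779.41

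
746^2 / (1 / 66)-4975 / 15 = 110189173 / 3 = 36729724.33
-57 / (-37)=1.54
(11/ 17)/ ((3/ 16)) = 176/ 51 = 3.45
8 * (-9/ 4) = -18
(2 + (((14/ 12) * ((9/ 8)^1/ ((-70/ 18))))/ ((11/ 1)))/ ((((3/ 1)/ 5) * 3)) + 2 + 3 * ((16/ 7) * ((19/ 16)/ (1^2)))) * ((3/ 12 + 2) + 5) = 433231/ 4928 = 87.91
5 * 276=1380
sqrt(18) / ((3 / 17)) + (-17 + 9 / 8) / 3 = -127 / 24 + 17 * sqrt(2) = 18.75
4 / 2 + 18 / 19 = 56 / 19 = 2.95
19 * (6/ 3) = 38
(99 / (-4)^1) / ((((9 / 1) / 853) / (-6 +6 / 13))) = 168894 / 13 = 12991.85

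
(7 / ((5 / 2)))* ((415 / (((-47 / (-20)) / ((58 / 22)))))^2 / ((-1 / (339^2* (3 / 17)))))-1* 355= -55928204298325115 / 4543913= -12308379209.36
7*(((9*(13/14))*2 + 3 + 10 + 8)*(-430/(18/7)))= -132440/3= -44146.67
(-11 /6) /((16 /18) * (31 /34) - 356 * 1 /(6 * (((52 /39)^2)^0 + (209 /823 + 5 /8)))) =0.06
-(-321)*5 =1605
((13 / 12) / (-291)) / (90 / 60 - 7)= 13 / 19206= 0.00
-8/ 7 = -1.14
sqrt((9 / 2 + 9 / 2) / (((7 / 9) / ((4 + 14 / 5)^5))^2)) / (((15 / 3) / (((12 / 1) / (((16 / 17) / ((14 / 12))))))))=166838.88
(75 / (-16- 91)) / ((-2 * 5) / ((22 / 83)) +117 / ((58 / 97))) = -47850 / 10782283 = -0.00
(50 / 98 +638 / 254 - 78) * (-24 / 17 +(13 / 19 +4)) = -70454788 / 287147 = -245.36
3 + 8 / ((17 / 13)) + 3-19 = -6.88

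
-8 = -8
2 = 2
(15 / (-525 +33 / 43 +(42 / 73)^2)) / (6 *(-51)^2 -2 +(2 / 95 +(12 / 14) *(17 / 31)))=-23619327025 / 12872874771716048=-0.00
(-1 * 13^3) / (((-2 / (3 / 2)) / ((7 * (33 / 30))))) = 507507 / 40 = 12687.68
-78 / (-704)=39 / 352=0.11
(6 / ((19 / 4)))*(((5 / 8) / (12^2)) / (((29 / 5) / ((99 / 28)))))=825 / 246848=0.00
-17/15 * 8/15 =-136/225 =-0.60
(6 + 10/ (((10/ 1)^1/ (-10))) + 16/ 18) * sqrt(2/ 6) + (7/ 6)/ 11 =7/ 66-28 * sqrt(3)/ 27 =-1.69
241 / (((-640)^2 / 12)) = 723 / 102400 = 0.01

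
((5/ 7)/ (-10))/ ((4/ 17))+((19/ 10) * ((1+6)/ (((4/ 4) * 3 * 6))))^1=1097/ 2520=0.44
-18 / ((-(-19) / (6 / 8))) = -27 / 38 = -0.71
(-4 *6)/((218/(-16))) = 192/109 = 1.76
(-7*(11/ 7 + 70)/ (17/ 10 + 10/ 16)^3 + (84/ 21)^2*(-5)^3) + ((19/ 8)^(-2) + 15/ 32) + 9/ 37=-233667386860219/ 114600495456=-2038.97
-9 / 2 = -4.50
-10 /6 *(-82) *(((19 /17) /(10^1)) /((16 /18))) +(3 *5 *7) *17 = 245097 /136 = 1802.18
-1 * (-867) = 867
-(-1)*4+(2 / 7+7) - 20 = -61 / 7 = -8.71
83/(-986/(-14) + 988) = 581/7409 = 0.08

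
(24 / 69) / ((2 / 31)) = 5.39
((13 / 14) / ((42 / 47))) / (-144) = -611 / 84672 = -0.01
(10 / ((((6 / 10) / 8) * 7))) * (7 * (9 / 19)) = 1200 / 19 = 63.16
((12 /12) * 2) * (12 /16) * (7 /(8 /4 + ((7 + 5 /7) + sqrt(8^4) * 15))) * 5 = 735 /13576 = 0.05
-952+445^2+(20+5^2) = 197118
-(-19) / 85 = 19 / 85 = 0.22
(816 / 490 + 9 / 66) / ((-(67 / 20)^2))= -388440 / 2419571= -0.16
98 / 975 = 0.10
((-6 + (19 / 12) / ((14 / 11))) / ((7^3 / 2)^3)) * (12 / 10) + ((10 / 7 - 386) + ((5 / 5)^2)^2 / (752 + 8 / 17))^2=34180494023942203663253 / 231114559717903680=147894.16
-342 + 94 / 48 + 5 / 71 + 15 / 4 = -336.22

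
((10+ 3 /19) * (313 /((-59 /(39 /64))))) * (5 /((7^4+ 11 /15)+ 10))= -0.07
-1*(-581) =581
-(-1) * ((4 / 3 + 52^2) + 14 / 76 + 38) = 312761 / 114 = 2743.52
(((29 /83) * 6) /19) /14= 87 /11039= 0.01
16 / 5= 3.20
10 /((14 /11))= 55 /7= 7.86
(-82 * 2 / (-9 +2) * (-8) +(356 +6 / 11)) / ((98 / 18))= 117198 / 3773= 31.06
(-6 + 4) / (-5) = 2 / 5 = 0.40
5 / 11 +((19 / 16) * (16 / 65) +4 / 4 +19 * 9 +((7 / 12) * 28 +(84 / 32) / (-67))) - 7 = 209296187 / 1149720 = 182.04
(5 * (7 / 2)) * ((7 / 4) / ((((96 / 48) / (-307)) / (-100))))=1880375 / 4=470093.75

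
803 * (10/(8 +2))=803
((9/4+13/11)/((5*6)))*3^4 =4077/440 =9.27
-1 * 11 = -11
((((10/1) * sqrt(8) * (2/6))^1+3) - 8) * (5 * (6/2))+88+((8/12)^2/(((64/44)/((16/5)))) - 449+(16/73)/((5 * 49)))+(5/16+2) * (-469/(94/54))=-916.65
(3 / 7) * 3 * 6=54 / 7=7.71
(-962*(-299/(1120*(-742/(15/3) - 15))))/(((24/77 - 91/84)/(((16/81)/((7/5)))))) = 1375660/4786803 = 0.29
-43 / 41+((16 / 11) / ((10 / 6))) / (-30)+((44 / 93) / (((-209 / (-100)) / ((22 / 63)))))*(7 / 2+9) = -112634113 / 1255144275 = -0.09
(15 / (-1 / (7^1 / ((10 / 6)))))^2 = 3969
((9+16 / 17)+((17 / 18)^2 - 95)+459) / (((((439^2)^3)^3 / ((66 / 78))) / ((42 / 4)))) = 158972737 / 17506824946769389527211618633390401634817577628903416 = 0.00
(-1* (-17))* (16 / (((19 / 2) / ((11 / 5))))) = 5984 / 95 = 62.99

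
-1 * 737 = -737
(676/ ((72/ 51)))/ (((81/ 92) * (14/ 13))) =859027/ 1701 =505.01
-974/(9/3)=-974/3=-324.67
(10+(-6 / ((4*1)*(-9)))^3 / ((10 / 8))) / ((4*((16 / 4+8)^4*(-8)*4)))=-2701 / 716636160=-0.00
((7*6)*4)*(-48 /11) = -8064 /11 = -733.09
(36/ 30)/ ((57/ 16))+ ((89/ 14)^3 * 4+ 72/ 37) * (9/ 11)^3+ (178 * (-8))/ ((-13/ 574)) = 2646850801762287/ 41722550870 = 63439.33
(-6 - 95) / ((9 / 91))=-9191 / 9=-1021.22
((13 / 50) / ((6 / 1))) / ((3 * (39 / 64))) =0.02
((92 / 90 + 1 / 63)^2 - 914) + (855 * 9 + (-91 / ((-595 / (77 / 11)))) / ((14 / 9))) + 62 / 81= 22885260401 / 3373650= 6783.53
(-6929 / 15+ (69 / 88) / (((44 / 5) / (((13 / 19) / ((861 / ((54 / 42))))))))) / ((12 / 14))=-538.92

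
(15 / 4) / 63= 5 / 84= 0.06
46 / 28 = 1.64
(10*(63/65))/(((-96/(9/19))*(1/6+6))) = -567/73112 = -0.01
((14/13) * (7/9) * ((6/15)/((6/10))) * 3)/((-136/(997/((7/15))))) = -34895/1326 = -26.32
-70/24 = -35/12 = -2.92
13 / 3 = 4.33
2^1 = 2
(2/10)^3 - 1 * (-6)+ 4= 1251/125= 10.01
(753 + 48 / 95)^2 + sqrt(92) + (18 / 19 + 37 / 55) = 2*sqrt(23) + 56365545614 / 99275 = 567781.39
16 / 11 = 1.45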